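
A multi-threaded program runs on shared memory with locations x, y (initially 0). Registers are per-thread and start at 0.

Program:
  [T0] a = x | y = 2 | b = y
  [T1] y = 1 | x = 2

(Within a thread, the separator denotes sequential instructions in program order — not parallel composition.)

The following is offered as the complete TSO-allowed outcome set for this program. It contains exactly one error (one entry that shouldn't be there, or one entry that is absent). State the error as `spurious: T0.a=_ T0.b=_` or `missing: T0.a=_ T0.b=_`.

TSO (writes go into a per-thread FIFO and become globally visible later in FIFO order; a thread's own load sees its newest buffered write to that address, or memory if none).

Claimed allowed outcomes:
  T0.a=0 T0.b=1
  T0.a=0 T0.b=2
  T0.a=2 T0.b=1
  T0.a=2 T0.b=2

spurious: T0.a=2 T0.b=1

outcome vector order: (T0.a,T0.b)
TSO: 3 outcomes — {<0 1>, <0 2>, <2 2>}
claimed∖TSO = {<2 1>}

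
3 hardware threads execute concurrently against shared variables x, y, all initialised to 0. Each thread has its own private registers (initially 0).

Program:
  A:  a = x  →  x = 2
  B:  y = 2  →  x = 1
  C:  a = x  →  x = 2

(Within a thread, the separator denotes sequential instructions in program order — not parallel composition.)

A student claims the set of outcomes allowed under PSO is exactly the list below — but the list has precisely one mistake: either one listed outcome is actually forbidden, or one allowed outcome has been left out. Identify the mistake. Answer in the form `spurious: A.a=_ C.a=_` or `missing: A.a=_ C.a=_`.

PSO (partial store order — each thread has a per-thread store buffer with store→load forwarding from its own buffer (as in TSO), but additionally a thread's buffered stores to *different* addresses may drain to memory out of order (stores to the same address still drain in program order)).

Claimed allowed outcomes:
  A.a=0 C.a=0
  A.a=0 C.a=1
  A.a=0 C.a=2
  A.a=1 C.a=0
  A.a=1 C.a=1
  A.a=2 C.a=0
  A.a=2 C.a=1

outcome vector order: (A.a,C.a)
PSO (8): 0/0 0/1 0/2 1/0 1/1 1/2 2/0 2/1
PSO∖claimed = {1/2}

missing: A.a=1 C.a=2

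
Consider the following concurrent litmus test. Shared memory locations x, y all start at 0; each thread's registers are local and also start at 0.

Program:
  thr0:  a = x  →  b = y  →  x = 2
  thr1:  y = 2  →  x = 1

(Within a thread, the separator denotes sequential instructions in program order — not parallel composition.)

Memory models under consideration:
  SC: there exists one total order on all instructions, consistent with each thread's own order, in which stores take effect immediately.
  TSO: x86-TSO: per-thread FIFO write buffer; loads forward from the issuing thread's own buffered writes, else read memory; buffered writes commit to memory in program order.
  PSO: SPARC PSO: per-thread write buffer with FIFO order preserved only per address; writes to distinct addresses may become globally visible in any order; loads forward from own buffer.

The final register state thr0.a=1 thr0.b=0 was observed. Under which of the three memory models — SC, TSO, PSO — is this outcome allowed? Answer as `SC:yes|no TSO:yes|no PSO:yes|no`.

SC:no TSO:no PSO:yes

outcome vector order: (thr0.a,thr0.b)
SC (3): (0,0), (0,2), (1,2)
TSO (3): (0,0), (0,2), (1,2)
PSO (4): (0,0), (0,2), (1,0), (1,2)
target (1,0) ∈ {PSO}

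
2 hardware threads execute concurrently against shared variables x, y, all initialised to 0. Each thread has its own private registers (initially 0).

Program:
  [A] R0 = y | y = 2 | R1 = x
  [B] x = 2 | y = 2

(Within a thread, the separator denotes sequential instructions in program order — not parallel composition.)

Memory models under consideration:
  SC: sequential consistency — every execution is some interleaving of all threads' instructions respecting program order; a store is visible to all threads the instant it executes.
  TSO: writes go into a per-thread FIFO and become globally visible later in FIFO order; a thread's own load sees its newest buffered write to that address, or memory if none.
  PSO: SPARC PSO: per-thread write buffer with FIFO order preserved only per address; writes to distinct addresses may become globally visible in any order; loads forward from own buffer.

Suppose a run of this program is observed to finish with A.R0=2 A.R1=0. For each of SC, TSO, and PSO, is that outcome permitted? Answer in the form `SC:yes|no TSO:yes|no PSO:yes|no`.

SC:no TSO:no PSO:yes

outcome vector order: (A.R0,A.R1)
under SC → 00; 02; 22
under TSO → 00; 02; 22
under PSO → 00; 02; 20; 22
target 20 ∈ {PSO}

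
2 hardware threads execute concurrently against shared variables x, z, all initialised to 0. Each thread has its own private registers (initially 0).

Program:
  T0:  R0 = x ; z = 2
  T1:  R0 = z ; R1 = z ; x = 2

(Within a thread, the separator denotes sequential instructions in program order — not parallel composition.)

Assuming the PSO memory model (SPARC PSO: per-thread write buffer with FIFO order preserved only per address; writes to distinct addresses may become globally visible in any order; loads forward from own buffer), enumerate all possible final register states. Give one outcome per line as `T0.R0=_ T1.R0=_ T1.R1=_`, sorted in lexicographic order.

outcome vector order: (T0.R0,T1.R0,T1.R1)
|PSO outcomes| = 4

T0.R0=0 T1.R0=0 T1.R1=0
T0.R0=0 T1.R0=0 T1.R1=2
T0.R0=0 T1.R0=2 T1.R1=2
T0.R0=2 T1.R0=0 T1.R1=0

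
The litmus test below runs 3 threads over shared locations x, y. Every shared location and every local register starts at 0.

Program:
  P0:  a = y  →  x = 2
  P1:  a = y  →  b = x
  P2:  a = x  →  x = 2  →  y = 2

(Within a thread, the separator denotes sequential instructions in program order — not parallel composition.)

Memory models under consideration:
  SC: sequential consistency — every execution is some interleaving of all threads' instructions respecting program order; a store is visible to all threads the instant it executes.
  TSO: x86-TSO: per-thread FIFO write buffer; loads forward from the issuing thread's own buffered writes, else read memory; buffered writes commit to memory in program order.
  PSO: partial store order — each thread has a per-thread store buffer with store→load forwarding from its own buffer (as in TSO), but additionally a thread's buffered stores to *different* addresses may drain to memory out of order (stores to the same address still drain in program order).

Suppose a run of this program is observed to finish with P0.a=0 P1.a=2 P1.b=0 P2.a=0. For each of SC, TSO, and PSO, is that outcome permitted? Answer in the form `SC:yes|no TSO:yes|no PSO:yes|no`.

outcome vector order: (P0.a,P1.a,P1.b,P2.a)
[SC] allowed = {<0 0 0 0>; <0 0 0 2>; <0 0 2 0>; <0 0 2 2>; <0 2 2 0>; <0 2 2 2>; <2 0 0 0>; <2 0 2 0>; <2 2 2 0>}
[TSO] allowed = {<0 0 0 0>; <0 0 0 2>; <0 0 2 0>; <0 0 2 2>; <0 2 2 0>; <0 2 2 2>; <2 0 0 0>; <2 0 2 0>; <2 2 2 0>}
[PSO] allowed = {<0 0 0 0>; <0 0 0 2>; <0 0 2 0>; <0 0 2 2>; <0 2 0 0>; <0 2 2 0>; <0 2 2 2>; <2 0 0 0>; <2 0 2 0>; <2 2 0 0>; <2 2 2 0>}
target <0 2 0 0> ∈ {PSO}

SC:no TSO:no PSO:yes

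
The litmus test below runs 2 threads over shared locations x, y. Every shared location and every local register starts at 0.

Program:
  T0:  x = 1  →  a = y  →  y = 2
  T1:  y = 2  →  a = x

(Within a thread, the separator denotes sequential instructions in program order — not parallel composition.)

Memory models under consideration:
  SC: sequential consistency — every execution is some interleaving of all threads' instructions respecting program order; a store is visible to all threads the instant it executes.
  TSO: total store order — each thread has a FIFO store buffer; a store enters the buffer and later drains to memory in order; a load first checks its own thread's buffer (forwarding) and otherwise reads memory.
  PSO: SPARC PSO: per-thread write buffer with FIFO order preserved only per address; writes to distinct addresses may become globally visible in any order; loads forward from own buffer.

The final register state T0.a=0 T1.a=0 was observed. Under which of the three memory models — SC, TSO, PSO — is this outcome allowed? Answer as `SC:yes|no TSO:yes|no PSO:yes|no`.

outcome vector order: (T0.a,T1.a)
[SC] allowed = {(0,1); (2,0); (2,1)}
[TSO] allowed = {(0,0); (0,1); (2,0); (2,1)}
[PSO] allowed = {(0,0); (0,1); (2,0); (2,1)}
target (0,0) ∈ {TSO,PSO}

SC:no TSO:yes PSO:yes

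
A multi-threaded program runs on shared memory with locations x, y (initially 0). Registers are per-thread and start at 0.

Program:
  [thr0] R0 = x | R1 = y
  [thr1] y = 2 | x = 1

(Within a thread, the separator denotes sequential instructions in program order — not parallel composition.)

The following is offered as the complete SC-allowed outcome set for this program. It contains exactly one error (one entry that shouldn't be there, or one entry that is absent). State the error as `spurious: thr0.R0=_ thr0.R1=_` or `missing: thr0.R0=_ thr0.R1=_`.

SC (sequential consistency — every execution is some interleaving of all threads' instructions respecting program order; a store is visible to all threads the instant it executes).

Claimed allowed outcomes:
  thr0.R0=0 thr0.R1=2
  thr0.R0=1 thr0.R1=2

missing: thr0.R0=0 thr0.R1=0

outcome vector order: (thr0.R0,thr0.R1)
[SC] allowed = {0/0 0/2 1/2}
SC∖claimed = {0/0}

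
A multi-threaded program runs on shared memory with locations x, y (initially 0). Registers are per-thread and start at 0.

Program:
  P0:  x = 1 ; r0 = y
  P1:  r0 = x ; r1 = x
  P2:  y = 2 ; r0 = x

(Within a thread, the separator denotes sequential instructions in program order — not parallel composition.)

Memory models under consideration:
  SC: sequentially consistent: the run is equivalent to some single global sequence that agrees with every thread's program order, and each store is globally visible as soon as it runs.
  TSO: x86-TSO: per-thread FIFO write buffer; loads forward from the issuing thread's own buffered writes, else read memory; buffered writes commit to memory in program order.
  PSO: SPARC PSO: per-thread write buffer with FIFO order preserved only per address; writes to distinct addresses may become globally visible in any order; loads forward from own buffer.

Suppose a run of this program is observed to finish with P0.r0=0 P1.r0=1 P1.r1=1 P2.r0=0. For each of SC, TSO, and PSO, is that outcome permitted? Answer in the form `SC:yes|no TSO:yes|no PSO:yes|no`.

outcome vector order: (P0.r0,P1.r0,P1.r1,P2.r0)
SC (9): <0 0 0 1>, <0 0 1 1>, <0 1 1 1>, <2 0 0 0>, <2 0 0 1>, <2 0 1 0>, <2 0 1 1>, <2 1 1 0>, <2 1 1 1>
TSO (12): <0 0 0 0>, <0 0 0 1>, <0 0 1 0>, <0 0 1 1>, <0 1 1 0>, <0 1 1 1>, <2 0 0 0>, <2 0 0 1>, <2 0 1 0>, <2 0 1 1>, <2 1 1 0>, <2 1 1 1>
PSO (12): <0 0 0 0>, <0 0 0 1>, <0 0 1 0>, <0 0 1 1>, <0 1 1 0>, <0 1 1 1>, <2 0 0 0>, <2 0 0 1>, <2 0 1 0>, <2 0 1 1>, <2 1 1 0>, <2 1 1 1>
target <0 1 1 0> ∈ {TSO,PSO}

SC:no TSO:yes PSO:yes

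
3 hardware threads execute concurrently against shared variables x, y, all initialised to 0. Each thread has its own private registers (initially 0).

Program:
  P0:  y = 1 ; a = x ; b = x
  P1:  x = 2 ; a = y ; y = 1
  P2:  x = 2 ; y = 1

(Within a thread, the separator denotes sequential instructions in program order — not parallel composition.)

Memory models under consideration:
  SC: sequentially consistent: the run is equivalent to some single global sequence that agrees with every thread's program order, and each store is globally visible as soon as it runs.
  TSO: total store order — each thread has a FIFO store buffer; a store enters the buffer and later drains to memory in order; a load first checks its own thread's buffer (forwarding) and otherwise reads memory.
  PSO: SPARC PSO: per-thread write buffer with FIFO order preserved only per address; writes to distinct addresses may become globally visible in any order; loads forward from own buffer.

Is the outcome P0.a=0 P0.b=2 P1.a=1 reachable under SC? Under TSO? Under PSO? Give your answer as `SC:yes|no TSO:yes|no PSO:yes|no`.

outcome vector order: (P0.a,P0.b,P1.a)
under SC → <0 0 1>; <0 2 1>; <2 2 0>; <2 2 1>
under TSO → <0 0 0>; <0 0 1>; <0 2 0>; <0 2 1>; <2 2 0>; <2 2 1>
under PSO → <0 0 0>; <0 0 1>; <0 2 0>; <0 2 1>; <2 2 0>; <2 2 1>
target <0 2 1> ∈ {SC,TSO,PSO}

SC:yes TSO:yes PSO:yes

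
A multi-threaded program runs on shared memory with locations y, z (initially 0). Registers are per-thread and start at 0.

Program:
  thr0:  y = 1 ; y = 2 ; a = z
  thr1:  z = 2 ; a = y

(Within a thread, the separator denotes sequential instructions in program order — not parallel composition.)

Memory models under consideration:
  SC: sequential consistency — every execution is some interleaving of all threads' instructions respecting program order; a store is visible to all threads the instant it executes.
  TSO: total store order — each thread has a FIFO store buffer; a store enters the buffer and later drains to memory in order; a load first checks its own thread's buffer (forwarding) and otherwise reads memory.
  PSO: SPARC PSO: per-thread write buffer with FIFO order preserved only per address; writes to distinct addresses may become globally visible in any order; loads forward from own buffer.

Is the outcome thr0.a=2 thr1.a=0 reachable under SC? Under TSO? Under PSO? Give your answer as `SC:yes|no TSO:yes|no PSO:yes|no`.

outcome vector order: (thr0.a,thr1.a)
[SC] allowed = {(0,2) (2,0) (2,1) (2,2)}
[TSO] allowed = {(0,0) (0,1) (0,2) (2,0) (2,1) (2,2)}
[PSO] allowed = {(0,0) (0,1) (0,2) (2,0) (2,1) (2,2)}
target (2,0) ∈ {SC,TSO,PSO}

SC:yes TSO:yes PSO:yes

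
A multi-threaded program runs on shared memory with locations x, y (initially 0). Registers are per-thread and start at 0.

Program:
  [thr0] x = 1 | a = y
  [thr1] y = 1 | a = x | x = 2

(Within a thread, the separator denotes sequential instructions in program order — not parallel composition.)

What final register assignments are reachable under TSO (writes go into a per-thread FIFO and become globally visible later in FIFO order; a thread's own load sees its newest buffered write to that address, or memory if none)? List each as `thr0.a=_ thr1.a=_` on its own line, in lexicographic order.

thr0.a=0 thr1.a=0
thr0.a=0 thr1.a=1
thr0.a=1 thr1.a=0
thr0.a=1 thr1.a=1

outcome vector order: (thr0.a,thr1.a)
|TSO outcomes| = 4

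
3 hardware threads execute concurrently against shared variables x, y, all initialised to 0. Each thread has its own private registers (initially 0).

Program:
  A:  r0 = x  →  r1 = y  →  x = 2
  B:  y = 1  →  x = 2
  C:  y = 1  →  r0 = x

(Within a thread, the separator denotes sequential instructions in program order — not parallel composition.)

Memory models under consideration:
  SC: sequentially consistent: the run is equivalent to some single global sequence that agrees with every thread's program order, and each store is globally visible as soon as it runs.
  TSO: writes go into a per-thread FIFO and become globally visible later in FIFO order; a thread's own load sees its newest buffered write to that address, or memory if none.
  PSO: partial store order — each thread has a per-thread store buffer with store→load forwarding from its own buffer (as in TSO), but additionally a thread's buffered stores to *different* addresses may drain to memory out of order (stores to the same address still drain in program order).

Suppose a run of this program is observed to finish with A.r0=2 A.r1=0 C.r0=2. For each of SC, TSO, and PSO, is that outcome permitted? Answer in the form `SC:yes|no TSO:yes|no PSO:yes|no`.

outcome vector order: (A.r0,A.r1,C.r0)
SC: 6 outcomes — {0/0/0 0/0/2 0/1/0 0/1/2 2/1/0 2/1/2}
TSO: 6 outcomes — {0/0/0 0/0/2 0/1/0 0/1/2 2/1/0 2/1/2}
PSO: 8 outcomes — {0/0/0 0/0/2 0/1/0 0/1/2 2/0/0 2/0/2 2/1/0 2/1/2}
target 2/0/2 ∈ {PSO}

SC:no TSO:no PSO:yes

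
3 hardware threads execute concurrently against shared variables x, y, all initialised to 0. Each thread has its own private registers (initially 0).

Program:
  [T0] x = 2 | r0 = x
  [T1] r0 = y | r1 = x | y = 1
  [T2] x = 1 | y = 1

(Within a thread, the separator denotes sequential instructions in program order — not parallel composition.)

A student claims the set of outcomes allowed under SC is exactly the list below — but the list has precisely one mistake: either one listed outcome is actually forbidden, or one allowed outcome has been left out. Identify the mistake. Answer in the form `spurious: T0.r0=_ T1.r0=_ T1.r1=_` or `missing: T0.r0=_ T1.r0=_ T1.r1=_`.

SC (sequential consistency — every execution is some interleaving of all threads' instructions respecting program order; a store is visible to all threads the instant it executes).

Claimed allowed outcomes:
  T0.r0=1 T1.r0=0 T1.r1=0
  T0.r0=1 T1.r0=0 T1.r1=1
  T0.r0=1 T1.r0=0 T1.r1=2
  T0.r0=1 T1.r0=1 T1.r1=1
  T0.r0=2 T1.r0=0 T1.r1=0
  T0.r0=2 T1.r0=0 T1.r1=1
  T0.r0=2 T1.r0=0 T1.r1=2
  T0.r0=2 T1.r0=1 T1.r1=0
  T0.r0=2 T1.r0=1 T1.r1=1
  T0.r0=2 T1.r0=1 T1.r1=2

spurious: T0.r0=2 T1.r0=1 T1.r1=0

outcome vector order: (T0.r0,T1.r0,T1.r1)
[SC] allowed = {1/0/0 1/0/1 1/0/2 1/1/1 2/0/0 2/0/1 2/0/2 2/1/1 2/1/2}
claimed∖SC = {2/1/0}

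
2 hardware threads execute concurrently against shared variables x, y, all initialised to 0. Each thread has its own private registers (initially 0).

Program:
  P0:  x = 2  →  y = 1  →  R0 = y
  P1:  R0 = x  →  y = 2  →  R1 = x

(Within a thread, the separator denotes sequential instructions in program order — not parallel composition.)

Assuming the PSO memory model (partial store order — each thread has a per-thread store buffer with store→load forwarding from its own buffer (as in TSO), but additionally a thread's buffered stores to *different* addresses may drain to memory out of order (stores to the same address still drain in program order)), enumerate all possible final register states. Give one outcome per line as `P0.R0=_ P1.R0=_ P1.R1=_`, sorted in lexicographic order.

outcome vector order: (P0.R0,P1.R0,P1.R1)
|PSO outcomes| = 6

P0.R0=1 P1.R0=0 P1.R1=0
P0.R0=1 P1.R0=0 P1.R1=2
P0.R0=1 P1.R0=2 P1.R1=2
P0.R0=2 P1.R0=0 P1.R1=0
P0.R0=2 P1.R0=0 P1.R1=2
P0.R0=2 P1.R0=2 P1.R1=2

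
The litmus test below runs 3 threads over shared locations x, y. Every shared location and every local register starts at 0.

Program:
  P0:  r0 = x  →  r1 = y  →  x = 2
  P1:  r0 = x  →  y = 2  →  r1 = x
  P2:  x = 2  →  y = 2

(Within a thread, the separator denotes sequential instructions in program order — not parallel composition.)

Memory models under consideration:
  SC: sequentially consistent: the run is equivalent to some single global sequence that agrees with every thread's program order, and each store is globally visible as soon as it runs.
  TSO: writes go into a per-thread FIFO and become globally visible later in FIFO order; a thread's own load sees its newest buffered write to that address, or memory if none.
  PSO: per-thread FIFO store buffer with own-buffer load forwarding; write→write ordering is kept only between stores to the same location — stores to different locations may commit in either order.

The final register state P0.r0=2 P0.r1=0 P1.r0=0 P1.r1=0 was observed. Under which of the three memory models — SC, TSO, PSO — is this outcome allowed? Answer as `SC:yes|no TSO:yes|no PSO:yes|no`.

SC:no TSO:yes PSO:yes

outcome vector order: (P0.r0,P0.r1,P1.r0,P1.r1)
under SC → 0/0/0/0; 0/0/0/2; 0/0/2/2; 0/2/0/0; 0/2/0/2; 0/2/2/2; 2/0/0/2; 2/0/2/2; 2/2/0/0; 2/2/0/2; 2/2/2/2
under TSO → 0/0/0/0; 0/0/0/2; 0/0/2/2; 0/2/0/0; 0/2/0/2; 0/2/2/2; 2/0/0/0; 2/0/0/2; 2/0/2/2; 2/2/0/0; 2/2/0/2; 2/2/2/2
under PSO → 0/0/0/0; 0/0/0/2; 0/0/2/2; 0/2/0/0; 0/2/0/2; 0/2/2/2; 2/0/0/0; 2/0/0/2; 2/0/2/2; 2/2/0/0; 2/2/0/2; 2/2/2/2
target 2/0/0/0 ∈ {TSO,PSO}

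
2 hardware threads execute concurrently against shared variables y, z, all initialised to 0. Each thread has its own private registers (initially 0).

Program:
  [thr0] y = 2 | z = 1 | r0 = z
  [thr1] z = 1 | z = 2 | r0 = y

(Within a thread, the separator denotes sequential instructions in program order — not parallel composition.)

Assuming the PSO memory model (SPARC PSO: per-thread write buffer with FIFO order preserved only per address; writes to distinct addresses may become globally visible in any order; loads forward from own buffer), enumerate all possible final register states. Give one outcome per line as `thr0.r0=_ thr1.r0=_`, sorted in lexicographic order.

outcome vector order: (thr0.r0,thr1.r0)
|PSO outcomes| = 4

thr0.r0=1 thr1.r0=0
thr0.r0=1 thr1.r0=2
thr0.r0=2 thr1.r0=0
thr0.r0=2 thr1.r0=2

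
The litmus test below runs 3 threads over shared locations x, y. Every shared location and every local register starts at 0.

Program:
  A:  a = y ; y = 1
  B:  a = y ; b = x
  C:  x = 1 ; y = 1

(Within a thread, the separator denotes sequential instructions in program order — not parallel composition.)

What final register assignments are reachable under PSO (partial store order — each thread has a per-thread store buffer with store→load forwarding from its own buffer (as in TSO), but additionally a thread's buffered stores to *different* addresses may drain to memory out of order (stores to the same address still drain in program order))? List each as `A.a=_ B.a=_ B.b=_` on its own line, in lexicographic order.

outcome vector order: (A.a,B.a,B.b)
|PSO outcomes| = 8

A.a=0 B.a=0 B.b=0
A.a=0 B.a=0 B.b=1
A.a=0 B.a=1 B.b=0
A.a=0 B.a=1 B.b=1
A.a=1 B.a=0 B.b=0
A.a=1 B.a=0 B.b=1
A.a=1 B.a=1 B.b=0
A.a=1 B.a=1 B.b=1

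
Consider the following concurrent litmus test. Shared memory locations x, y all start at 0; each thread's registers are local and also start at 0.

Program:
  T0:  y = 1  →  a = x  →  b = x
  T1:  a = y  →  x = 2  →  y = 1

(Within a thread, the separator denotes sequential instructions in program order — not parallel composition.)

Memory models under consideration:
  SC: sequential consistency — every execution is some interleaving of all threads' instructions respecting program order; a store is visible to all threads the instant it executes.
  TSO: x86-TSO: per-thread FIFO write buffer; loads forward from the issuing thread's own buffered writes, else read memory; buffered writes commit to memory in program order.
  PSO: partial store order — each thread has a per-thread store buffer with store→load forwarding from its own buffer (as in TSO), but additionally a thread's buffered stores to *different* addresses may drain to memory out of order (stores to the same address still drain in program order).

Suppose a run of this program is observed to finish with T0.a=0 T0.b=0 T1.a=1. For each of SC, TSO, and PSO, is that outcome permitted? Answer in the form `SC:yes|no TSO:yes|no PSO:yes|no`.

outcome vector order: (T0.a,T0.b,T1.a)
SC (6): 000 001 020 021 220 221
TSO (6): 000 001 020 021 220 221
PSO (6): 000 001 020 021 220 221
target 001 ∈ {SC,TSO,PSO}

SC:yes TSO:yes PSO:yes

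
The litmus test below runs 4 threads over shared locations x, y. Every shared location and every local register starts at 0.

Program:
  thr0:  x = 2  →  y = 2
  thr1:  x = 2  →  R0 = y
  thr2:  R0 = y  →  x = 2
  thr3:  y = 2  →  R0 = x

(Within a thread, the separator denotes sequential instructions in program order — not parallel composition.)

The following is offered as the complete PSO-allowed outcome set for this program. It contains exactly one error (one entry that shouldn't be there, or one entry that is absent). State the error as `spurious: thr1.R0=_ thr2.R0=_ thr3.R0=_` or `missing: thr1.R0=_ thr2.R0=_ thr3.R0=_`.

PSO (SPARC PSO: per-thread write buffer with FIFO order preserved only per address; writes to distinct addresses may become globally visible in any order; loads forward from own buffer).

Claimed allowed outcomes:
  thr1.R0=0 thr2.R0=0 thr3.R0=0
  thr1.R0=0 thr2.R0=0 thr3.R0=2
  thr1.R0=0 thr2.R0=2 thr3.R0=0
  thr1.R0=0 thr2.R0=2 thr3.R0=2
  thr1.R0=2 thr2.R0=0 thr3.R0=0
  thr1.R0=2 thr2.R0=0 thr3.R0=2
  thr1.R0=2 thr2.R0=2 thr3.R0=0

missing: thr1.R0=2 thr2.R0=2 thr3.R0=2

outcome vector order: (thr1.R0,thr2.R0,thr3.R0)
PSO (8): <0 0 0> <0 0 2> <0 2 0> <0 2 2> <2 0 0> <2 0 2> <2 2 0> <2 2 2>
PSO∖claimed = {<2 2 2>}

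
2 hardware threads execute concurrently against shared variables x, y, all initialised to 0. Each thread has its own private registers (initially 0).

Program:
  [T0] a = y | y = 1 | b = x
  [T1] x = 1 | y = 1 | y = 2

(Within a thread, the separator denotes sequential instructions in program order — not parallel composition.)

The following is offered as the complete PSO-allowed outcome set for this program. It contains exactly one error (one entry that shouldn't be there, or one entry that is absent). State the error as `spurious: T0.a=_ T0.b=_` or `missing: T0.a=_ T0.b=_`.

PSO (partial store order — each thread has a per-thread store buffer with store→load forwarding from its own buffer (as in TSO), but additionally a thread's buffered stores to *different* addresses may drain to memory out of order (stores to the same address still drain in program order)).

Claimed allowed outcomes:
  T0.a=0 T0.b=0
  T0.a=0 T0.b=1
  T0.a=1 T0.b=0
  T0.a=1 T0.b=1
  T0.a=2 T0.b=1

outcome vector order: (T0.a,T0.b)
PSO (6): 00 01 10 11 20 21
PSO∖claimed = {20}

missing: T0.a=2 T0.b=0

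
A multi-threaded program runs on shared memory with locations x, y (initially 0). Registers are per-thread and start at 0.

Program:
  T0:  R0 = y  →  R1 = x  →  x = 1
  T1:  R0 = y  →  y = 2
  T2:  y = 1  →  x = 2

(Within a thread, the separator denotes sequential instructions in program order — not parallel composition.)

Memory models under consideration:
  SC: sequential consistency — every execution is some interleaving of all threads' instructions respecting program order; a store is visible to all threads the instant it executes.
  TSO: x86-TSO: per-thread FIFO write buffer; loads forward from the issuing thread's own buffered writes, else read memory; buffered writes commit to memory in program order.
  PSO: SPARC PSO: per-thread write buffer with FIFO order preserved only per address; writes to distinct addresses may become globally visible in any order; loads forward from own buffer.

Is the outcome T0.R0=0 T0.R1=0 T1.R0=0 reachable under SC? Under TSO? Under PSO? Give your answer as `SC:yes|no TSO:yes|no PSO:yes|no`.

SC:yes TSO:yes PSO:yes

outcome vector order: (T0.R0,T0.R1,T1.R0)
SC (12): 000; 001; 020; 021; 100; 101; 120; 121; 200; 201; 220; 221
TSO (12): 000; 001; 020; 021; 100; 101; 120; 121; 200; 201; 220; 221
PSO (12): 000; 001; 020; 021; 100; 101; 120; 121; 200; 201; 220; 221
target 000 ∈ {SC,TSO,PSO}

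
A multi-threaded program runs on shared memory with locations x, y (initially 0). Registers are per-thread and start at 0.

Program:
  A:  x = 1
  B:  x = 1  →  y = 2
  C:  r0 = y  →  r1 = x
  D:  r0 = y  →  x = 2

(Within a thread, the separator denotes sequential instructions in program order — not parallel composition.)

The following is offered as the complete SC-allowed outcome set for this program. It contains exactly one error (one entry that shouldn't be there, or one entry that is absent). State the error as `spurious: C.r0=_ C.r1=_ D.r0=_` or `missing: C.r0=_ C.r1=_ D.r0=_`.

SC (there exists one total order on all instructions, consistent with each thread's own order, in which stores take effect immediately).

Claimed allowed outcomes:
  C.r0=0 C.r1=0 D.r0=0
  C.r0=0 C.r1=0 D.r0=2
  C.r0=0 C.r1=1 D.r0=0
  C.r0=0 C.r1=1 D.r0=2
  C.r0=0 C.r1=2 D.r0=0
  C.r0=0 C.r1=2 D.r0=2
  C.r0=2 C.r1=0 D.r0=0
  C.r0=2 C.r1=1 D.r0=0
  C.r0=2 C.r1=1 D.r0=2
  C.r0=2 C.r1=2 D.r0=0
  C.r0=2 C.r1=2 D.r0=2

spurious: C.r0=2 C.r1=0 D.r0=0

outcome vector order: (C.r0,C.r1,D.r0)
under SC → 0/0/0, 0/0/2, 0/1/0, 0/1/2, 0/2/0, 0/2/2, 2/1/0, 2/1/2, 2/2/0, 2/2/2
claimed∖SC = {2/0/0}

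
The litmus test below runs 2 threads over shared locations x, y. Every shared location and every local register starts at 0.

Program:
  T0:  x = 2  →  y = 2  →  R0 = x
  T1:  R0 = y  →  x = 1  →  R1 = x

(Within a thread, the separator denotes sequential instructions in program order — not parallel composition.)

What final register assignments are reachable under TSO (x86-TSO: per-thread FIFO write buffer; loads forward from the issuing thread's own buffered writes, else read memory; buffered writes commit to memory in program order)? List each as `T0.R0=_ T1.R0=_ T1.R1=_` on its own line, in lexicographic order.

outcome vector order: (T0.R0,T1.R0,T1.R1)
|TSO outcomes| = 5

T0.R0=1 T1.R0=0 T1.R1=1
T0.R0=1 T1.R0=2 T1.R1=1
T0.R0=2 T1.R0=0 T1.R1=1
T0.R0=2 T1.R0=0 T1.R1=2
T0.R0=2 T1.R0=2 T1.R1=1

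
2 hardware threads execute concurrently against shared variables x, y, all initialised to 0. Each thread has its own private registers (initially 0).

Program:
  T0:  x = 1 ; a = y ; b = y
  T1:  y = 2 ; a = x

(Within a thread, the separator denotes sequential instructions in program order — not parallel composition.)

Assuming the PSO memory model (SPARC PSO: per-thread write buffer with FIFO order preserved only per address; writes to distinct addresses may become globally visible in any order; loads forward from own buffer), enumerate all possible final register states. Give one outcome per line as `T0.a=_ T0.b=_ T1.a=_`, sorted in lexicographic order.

T0.a=0 T0.b=0 T1.a=0
T0.a=0 T0.b=0 T1.a=1
T0.a=0 T0.b=2 T1.a=0
T0.a=0 T0.b=2 T1.a=1
T0.a=2 T0.b=2 T1.a=0
T0.a=2 T0.b=2 T1.a=1

outcome vector order: (T0.a,T0.b,T1.a)
|PSO outcomes| = 6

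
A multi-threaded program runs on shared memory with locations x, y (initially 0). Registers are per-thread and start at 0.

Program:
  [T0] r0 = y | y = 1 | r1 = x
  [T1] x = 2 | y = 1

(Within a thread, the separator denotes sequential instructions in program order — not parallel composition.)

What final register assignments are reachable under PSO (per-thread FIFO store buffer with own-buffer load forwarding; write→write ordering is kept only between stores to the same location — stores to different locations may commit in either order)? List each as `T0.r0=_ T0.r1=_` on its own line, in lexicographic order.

T0.r0=0 T0.r1=0
T0.r0=0 T0.r1=2
T0.r0=1 T0.r1=0
T0.r0=1 T0.r1=2

outcome vector order: (T0.r0,T0.r1)
|PSO outcomes| = 4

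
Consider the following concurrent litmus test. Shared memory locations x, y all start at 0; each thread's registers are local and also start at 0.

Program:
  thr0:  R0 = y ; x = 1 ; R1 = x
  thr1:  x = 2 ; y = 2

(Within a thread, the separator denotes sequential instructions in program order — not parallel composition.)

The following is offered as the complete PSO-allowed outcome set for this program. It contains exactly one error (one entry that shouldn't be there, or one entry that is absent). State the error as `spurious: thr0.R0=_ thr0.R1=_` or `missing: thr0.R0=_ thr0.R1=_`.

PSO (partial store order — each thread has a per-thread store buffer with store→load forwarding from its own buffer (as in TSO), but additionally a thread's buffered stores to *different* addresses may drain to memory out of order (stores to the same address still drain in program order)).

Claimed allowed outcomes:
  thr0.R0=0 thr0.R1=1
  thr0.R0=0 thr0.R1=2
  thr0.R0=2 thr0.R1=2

outcome vector order: (thr0.R0,thr0.R1)
[PSO] allowed = {<0 1>; <0 2>; <2 1>; <2 2>}
PSO∖claimed = {<2 1>}

missing: thr0.R0=2 thr0.R1=1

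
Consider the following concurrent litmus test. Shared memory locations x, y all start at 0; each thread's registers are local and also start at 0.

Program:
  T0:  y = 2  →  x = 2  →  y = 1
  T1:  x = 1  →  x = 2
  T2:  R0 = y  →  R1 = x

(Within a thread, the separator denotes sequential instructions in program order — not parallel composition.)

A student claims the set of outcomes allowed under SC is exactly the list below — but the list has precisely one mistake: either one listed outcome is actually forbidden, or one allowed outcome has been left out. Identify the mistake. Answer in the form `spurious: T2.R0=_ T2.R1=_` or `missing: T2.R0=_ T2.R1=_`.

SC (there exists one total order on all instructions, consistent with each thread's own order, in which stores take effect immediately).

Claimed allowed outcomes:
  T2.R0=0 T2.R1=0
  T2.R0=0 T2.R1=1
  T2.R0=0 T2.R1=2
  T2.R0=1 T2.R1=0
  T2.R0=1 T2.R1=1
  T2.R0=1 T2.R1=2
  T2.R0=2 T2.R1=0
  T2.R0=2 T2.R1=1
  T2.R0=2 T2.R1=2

spurious: T2.R0=1 T2.R1=0

outcome vector order: (T2.R0,T2.R1)
SC: 8 outcomes — {(0,0) (0,1) (0,2) (1,1) (1,2) (2,0) (2,1) (2,2)}
claimed∖SC = {(1,0)}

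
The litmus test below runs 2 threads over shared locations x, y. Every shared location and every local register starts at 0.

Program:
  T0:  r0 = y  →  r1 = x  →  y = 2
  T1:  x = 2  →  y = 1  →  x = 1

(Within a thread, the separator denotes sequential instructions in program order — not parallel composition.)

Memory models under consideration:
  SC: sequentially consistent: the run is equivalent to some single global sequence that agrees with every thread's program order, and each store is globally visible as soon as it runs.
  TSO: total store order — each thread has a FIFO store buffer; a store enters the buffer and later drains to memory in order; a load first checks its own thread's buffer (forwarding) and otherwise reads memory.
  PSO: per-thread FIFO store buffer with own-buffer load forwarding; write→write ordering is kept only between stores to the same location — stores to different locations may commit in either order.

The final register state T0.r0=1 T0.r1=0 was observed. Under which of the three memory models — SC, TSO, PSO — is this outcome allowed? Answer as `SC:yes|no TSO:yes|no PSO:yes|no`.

outcome vector order: (T0.r0,T0.r1)
SC (5): 0/0 0/1 0/2 1/1 1/2
TSO (5): 0/0 0/1 0/2 1/1 1/2
PSO (6): 0/0 0/1 0/2 1/0 1/1 1/2
target 1/0 ∈ {PSO}

SC:no TSO:no PSO:yes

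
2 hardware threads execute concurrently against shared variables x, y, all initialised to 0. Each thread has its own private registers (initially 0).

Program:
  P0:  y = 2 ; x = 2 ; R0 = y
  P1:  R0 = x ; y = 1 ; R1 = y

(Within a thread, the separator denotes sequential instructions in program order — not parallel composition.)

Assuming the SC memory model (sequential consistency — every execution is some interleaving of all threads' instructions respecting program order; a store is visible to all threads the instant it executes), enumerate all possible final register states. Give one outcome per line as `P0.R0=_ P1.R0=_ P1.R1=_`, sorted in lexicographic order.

outcome vector order: (P0.R0,P1.R0,P1.R1)
|SC outcomes| = 5

P0.R0=1 P1.R0=0 P1.R1=1
P0.R0=1 P1.R0=2 P1.R1=1
P0.R0=2 P1.R0=0 P1.R1=1
P0.R0=2 P1.R0=0 P1.R1=2
P0.R0=2 P1.R0=2 P1.R1=1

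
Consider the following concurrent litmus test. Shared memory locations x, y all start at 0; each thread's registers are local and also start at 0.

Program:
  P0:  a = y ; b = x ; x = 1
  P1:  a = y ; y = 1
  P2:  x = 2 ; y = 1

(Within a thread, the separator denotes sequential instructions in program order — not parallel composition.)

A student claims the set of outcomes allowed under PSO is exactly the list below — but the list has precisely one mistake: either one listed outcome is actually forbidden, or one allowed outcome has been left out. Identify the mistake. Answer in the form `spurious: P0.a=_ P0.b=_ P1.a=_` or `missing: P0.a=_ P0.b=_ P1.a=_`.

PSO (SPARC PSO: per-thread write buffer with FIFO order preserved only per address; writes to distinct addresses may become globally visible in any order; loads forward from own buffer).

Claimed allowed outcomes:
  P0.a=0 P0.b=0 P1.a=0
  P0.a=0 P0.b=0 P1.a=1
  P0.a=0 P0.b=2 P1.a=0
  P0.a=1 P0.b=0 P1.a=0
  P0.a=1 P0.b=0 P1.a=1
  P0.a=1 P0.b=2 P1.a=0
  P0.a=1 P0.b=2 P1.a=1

outcome vector order: (P0.a,P0.b,P1.a)
PSO (8): 0/0/0, 0/0/1, 0/2/0, 0/2/1, 1/0/0, 1/0/1, 1/2/0, 1/2/1
PSO∖claimed = {0/2/1}

missing: P0.a=0 P0.b=2 P1.a=1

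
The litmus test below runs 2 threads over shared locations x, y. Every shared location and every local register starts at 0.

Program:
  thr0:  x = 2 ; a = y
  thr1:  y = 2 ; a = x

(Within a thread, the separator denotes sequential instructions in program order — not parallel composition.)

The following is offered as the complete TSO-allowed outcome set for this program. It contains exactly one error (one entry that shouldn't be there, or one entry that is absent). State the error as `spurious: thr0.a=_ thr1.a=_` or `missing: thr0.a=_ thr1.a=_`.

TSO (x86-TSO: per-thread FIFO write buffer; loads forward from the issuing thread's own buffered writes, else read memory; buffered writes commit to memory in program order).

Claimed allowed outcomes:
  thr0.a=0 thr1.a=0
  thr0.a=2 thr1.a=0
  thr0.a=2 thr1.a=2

missing: thr0.a=0 thr1.a=2

outcome vector order: (thr0.a,thr1.a)
TSO (4): (0,0); (0,2); (2,0); (2,2)
TSO∖claimed = {(0,2)}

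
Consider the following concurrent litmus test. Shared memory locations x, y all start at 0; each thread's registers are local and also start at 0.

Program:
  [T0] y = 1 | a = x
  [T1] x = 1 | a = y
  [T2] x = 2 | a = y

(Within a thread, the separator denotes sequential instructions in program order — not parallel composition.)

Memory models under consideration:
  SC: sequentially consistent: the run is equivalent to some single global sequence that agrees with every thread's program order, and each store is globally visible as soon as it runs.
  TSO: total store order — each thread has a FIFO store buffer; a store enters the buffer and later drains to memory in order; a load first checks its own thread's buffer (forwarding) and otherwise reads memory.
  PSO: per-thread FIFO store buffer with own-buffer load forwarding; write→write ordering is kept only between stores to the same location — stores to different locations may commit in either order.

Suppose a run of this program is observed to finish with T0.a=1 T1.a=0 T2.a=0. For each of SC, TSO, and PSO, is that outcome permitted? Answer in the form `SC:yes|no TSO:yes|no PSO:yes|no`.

SC:yes TSO:yes PSO:yes

outcome vector order: (T0.a,T1.a,T2.a)
under SC → (0,1,1), (1,0,0), (1,0,1), (1,1,0), (1,1,1), (2,0,0), (2,0,1), (2,1,0), (2,1,1)
under TSO → (0,0,0), (0,0,1), (0,1,0), (0,1,1), (1,0,0), (1,0,1), (1,1,0), (1,1,1), (2,0,0), (2,0,1), (2,1,0), (2,1,1)
under PSO → (0,0,0), (0,0,1), (0,1,0), (0,1,1), (1,0,0), (1,0,1), (1,1,0), (1,1,1), (2,0,0), (2,0,1), (2,1,0), (2,1,1)
target (1,0,0) ∈ {SC,TSO,PSO}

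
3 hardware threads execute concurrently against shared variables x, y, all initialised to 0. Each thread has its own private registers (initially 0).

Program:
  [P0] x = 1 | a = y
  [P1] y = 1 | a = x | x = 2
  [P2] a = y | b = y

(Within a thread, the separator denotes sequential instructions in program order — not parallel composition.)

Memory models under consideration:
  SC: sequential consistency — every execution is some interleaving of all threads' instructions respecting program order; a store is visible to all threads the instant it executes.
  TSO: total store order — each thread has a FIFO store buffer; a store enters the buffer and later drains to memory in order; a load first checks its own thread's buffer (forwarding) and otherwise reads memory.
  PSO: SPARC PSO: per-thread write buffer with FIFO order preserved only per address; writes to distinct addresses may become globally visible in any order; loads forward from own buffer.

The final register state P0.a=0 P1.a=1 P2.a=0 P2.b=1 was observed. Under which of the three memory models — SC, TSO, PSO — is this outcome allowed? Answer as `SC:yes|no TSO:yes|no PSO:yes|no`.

SC:yes TSO:yes PSO:yes

outcome vector order: (P0.a,P1.a,P2.a,P2.b)
under SC → (0,1,0,0); (0,1,0,1); (0,1,1,1); (1,0,0,0); (1,0,0,1); (1,0,1,1); (1,1,0,0); (1,1,0,1); (1,1,1,1)
under TSO → (0,0,0,0); (0,0,0,1); (0,0,1,1); (0,1,0,0); (0,1,0,1); (0,1,1,1); (1,0,0,0); (1,0,0,1); (1,0,1,1); (1,1,0,0); (1,1,0,1); (1,1,1,1)
under PSO → (0,0,0,0); (0,0,0,1); (0,0,1,1); (0,1,0,0); (0,1,0,1); (0,1,1,1); (1,0,0,0); (1,0,0,1); (1,0,1,1); (1,1,0,0); (1,1,0,1); (1,1,1,1)
target (0,1,0,1) ∈ {SC,TSO,PSO}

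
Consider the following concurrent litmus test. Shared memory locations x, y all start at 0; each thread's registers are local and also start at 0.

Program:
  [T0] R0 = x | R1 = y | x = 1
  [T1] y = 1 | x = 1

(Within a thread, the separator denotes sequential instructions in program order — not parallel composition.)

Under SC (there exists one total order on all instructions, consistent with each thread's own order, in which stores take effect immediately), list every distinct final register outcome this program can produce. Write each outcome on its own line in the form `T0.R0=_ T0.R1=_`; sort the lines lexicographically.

T0.R0=0 T0.R1=0
T0.R0=0 T0.R1=1
T0.R0=1 T0.R1=1

outcome vector order: (T0.R0,T0.R1)
|SC outcomes| = 3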